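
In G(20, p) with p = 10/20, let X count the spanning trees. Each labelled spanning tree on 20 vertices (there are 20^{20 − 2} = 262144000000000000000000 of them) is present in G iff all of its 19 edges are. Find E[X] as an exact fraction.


K_20 has 20^{20 − 2} = 262144000000000000000000 labelled spanning trees.
For each such spanning tree H, let X_H = 1 if all 19 edges of H are present in G. Then P[X_H = 1] = p^{19} = (1/2)^{19} = 1/524288.
By linearity: E[X] = Σ_H E[X_H] = 262144000000000000000000 · p^{19} = 262144000000000000000000 · 1/524288 = 500000000000000000.
Numerically: E[X] ≈ 5e+17.

E[X] = 262144000000000000000000 · (1/2)^{19} = 500000000000000000 ≈ 5e+17.


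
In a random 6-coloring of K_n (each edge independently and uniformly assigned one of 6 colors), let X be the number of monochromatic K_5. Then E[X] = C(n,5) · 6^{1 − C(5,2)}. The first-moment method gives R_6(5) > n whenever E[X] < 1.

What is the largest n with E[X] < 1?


We need C(n, 5) · 6^{1 − 10} < 1, i.e. C(n, 5) < 6^{10 − 1} = 10077696.
Check values of n near the boundary:
  n = 62: C(62, 5) = 6471002; 6471002 < 10077696? YES
  n = 63: C(63, 5) = 7028847; 7028847 < 10077696? YES
  n = 64: C(64, 5) = 7624512; 7624512 < 10077696? YES
  n = 65: C(65, 5) = 8259888; 8259888 < 10077696? YES
  n = 66: C(66, 5) = 8936928; 8936928 < 10077696? YES
  n = 67: C(67, 5) = 9657648; 9657648 < 10077696? YES
  n = 68: C(68, 5) = 10424128; 10424128 < 10077696? NO
The largest n with C(n, 5) < 10077696 is n = 67 (where E[X] = 67067/69984 ≈ 0.9583). Hence R_6(5) > 67, i.e. R_6(5) ≥ 68.

Largest n = 67; hence R_6(5) > 67.


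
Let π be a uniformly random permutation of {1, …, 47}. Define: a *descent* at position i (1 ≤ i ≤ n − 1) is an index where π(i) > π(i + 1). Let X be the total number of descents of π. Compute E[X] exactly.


Write X = Σ X_I over i = 1, …, 46, with X_I the indicator of one descent.
There are 46 indicators.
For each fixed i, the pair (π(i), π(i+1)) is a uniformly random ordered pair of distinct values from {1, …, 47}; by symmetry P[π(i) > π(i+1)] = 1/2.
By linearity: E[X] = 46 · (1/2) = (47 − 1) · (1/2) = 23 ≈ 23.0000.

E[X] = 23 = 23.0000.


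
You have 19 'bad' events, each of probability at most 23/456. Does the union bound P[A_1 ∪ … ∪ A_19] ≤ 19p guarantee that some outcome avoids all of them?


Union bound: P[∪_{i=1}^{19} A_i] ≤ Σ_i P[A_i] ≤ 19·p = 19·(23/456) = 23/24.
Numerically: 23/24 ≈ 0.958333.
Is 23/24 < 1? YES.
Since P[∪ A_i] ≤ 23/24 < 1, the complement has P[∩ A_i^c] ≥ 1 − 23/24 = 1/24 > 0, so some outcome avoids every A_i.

19·p = 23/24 ≈ 0.958333; existence CERTIFIED by the union bound.


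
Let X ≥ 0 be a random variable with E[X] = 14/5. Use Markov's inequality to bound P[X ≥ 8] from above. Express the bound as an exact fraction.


μ = E[X] = 14/5, a = 8.
Markov: P[X ≥ 8] ≤ μ/a = (14/5)/8 = 7/20.
Numerically: ≈ 0.3500.
(Since a = 8 > μ = 2.8000, the bound 7/20 is < 1 and informative.)

P[X ≥ 8] ≤ 7/20 ≈ 0.3500.


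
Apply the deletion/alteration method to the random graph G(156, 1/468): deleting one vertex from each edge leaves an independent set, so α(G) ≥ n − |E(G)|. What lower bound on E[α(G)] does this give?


E[|E(G)|] = C(156, 2)·p = 12090 · (1/468) = 155/6.
E[α(G)] ≥ n − E[|E(G)|] = 156 − 155/6 = 781/6.
Numerically: ≈ 130.166667.
(This is only a lower bound; the true E[α(G)] may be larger.)

E[α(G)] ≥ 781/6 ≈ 130.166667.


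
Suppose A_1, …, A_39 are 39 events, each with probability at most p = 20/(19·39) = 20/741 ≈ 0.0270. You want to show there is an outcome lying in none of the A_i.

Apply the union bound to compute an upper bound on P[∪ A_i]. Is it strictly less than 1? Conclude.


Union bound: P[∪_{i=1}^{39} A_i] ≤ Σ_i P[A_i] ≤ 39·p = 39·(20/741) = 20/19.
Numerically: 20/19 ≈ 1.0526.
Is 20/19 < 1? NO.
Since the bound 20/19 is ≥ 1, the union bound is uninformative here; it does NOT by itself certify existence.

39·p = 20/19 ≈ 1.0526; existence NOT certified by the union bound.


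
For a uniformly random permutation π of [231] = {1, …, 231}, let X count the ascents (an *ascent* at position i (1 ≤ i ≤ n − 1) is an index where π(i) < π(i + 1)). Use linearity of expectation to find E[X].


Write X = Σ X_I over i = 1, …, 230, with X_I the indicator of one ascent.
There are 230 indicators.
For each fixed i, the pair (π(i), π(i+1)) is a uniformly random ordered pair of distinct values from {1, …, 231}; by symmetry P[π(i) < π(i+1)] = 1/2.
By linearity: E[X] = 230 · (1/2) = (231 − 1) · (1/2) = 115 ≈ 115.0000.

E[X] = 115 = 115.0000.


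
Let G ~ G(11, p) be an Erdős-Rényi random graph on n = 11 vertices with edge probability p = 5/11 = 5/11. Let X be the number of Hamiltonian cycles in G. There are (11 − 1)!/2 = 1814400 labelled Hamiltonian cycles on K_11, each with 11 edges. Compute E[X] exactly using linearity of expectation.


K_11 has (11 − 1)!/2 = 1814400 labelled Hamiltonian cycles.
For each such Hamiltonian cycle H, let X_H = 1 if all 11 edges of H are present in G. Then P[X_H = 1] = p^{11} = (5/11)^{11} = 48828125/285311670611.
Summing the indicators: E[X] = Σ_H E[X_H] = 1814400 · p^{11} = 1814400 · 48828125/285311670611 = 88593750000000/285311670611.
Numerically: E[X] ≈ 310.516.

E[X] = 1814400 · (5/11)^{11} = 88593750000000/285311670611 ≈ 310.516.


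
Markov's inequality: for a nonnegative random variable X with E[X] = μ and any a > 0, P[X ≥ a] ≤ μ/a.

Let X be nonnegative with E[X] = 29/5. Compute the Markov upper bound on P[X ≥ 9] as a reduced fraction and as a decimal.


μ = E[X] = 29/5, a = 9.
Markov: P[X ≥ 9] ≤ μ/a = (29/5)/9 = 29/45.
Numerically: ≈ 0.644444.
(Since a = 9 > μ = 5.800000, the bound 29/45 is < 1 and informative.)

P[X ≥ 9] ≤ 29/45 ≈ 0.644444.


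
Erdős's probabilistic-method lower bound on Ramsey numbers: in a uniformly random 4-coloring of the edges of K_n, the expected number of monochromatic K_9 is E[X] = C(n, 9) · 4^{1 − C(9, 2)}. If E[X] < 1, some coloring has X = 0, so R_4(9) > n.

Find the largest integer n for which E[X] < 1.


We need C(n, 9) · 4^{1 − 36} < 1, i.e. C(n, 9) < 4^{36 − 1} = 1180591620717411303424.
Check values of n near the boundary:
  n = 910: C(910, 9) = 1133378248346922788210; 1133378248346922788210 < 1180591620717411303424? YES
  n = 911: C(911, 9) = 1144686900492291197405; 1144686900492291197405 < 1180591620717411303424? YES
  n = 912: C(912, 9) = 1156095740032081475120; 1156095740032081475120 < 1180591620717411303424? YES
  n = 913: C(913, 9) = 1167605542753639808390; 1167605542753639808390 < 1180591620717411303424? YES
  n = 914: C(914, 9) = 1179217089587653905932; 1179217089587653905932 < 1180591620717411303424? YES
  n = 915: C(915, 9) = 1190931166636537885130; 1190931166636537885130 < 1180591620717411303424? NO
  n = 916: C(916, 9) = 1202748565202942340440; 1202748565202942340440 < 1180591620717411303424? NO
  n = 917: C(917, 9) = 1214670081818390006810; 1214670081818390006810 < 1180591620717411303424? NO
The largest n with C(n, 9) < 1180591620717411303424 is n = 914 (where E[X] = 294804272396913476483/295147905179352825856 ≈ 0.99884). Hence R_4(9) > 914, i.e. R_4(9) ≥ 915.

Largest n = 914; hence R_4(9) > 914.


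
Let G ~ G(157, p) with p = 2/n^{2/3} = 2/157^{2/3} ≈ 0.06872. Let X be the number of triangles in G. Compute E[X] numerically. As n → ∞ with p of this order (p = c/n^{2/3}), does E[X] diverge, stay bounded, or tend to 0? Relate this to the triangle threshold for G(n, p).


Number of potential triangles: C(157, 3) = 632710.
Each occurs with probability p³ ≈ (0.06872)³ ≈ 3.245568e-04.
By linearity: E[X] = C(157, 3)·p³ ≈ 632710 · 3.245568e-04 ≈ 205.3503.
Since α = 2/3 < 1, p = c/n^{2/3} ≫ 1/n is above the triangle threshold p ~ 1/n. Asymptotically E[X] ~ (c³/6)·n^{3(1−α)} = (2³/6)·n^{1} → ∞; triangles are abundant w.h.p.

E[X] ≈ 205.3503; in regime p = Θ(1/n^{2/3}) E[X] diverges (above the triangle threshold p ~ 1/n).


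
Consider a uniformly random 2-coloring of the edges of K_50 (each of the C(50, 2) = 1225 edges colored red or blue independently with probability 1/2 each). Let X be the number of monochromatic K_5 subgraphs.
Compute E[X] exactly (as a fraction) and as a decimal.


Let X = Σ_S X_S over the C(50, 5) = 2118760 subsets S of size 5, where X_S = 1 if the K_5 on S is monochromatic.
For a fixed S, the K_5 on S has C(5, 2) = 10 edges. P[all 10 edges red] = (1/2)^10, and likewise for blue, so P[monochromatic] = 2·(1/2)^10 = 2^{1 − 10} = 1/512.
Summing: E[X] = C(50, 5) · 2^{1 − 10} = 2118760 · 1/512 = 264845/64.
Numerically: E[X] ≈ 4138.20312.

E[X] = C(50,5)·2^(1−C(5,2)) = 264845/64 ≈ 4138.20312.


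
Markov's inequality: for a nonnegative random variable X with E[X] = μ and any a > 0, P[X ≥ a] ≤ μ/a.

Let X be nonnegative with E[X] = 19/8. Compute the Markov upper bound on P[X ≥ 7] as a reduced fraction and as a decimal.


μ = E[X] = 19/8, a = 7.
Markov: P[X ≥ 7] ≤ μ/a = (19/8)/7 = 19/56.
Numerically: ≈ 0.339286.
(Since a = 7 > μ = 2.375000, the bound 19/56 is < 1 and informative.)

P[X ≥ 7] ≤ 19/56 ≈ 0.339286.


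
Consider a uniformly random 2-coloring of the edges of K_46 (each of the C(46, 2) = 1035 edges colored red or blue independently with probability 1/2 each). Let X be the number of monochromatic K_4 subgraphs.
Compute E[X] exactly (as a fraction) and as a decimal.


Let X = Σ_S X_S over the C(46, 4) = 163185 subsets S of size 4, where X_S = 1 if the K_4 on S is monochromatic.
For a fixed S, the K_4 on S has C(4, 2) = 6 edges. P[all 6 edges red] = (1/2)^6, and likewise for blue, so P[monochromatic] = 2·(1/2)^6 = 2^{1 − 6} = 1/32.
By linearity: E[X] = C(46, 4) · 2^{1 − 6} = 163185 · 1/32 = 163185/32.
Numerically: E[X] ≈ 5099.53125.

E[X] = C(46,4)·2^(1−C(4,2)) = 163185/32 ≈ 5099.53125.


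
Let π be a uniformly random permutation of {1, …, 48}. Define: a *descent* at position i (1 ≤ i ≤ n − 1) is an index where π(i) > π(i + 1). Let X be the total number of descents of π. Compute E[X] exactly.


Write X = Σ X_I over i = 1, …, 47, with X_I the indicator of one descent.
There are 47 indicators.
For each fixed i, the pair (π(i), π(i+1)) is a uniformly random ordered pair of distinct values from {1, …, 48}; by symmetry P[π(i) > π(i+1)] = 1/2.
By linearity: E[X] = 47 · (1/2) = (48 − 1) · (1/2) = 47/2 ≈ 23.50000.

E[X] = 47/2 = 23.50000.


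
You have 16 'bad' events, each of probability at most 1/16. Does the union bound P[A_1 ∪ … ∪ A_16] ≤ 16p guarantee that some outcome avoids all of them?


Union bound: P[∪_{i=1}^{16} A_i] ≤ Σ_i P[A_i] ≤ 16·p = 16·(1/16) = 1.
Numerically: 1 ≈ 1.0000000.
Is 1 < 1? NO.
Since the bound 1 is ≥ 1, the union bound is uninformative here; it does NOT by itself certify existence.

16·p = 1 ≈ 1.0000000; existence NOT certified by the union bound.


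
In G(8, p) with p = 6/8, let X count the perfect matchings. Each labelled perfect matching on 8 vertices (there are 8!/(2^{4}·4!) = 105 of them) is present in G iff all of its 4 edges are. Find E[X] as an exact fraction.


K_8 has 8!/(2^{4}·4!) = 105 labelled perfect matchings.
For each such perfect matching H, let X_H = 1 if all 4 edges of H are present in G. Then P[X_H = 1] = p^{4} = (3/4)^{4} = 81/256.
Summing the indicators: E[X] = Σ_H E[X_H] = 105 · p^{4} = 105 · 81/256 = 8505/256.
Numerically: E[X] ≈ 33.2227.

E[X] = 105 · (3/4)^{4} = 8505/256 ≈ 33.2227.


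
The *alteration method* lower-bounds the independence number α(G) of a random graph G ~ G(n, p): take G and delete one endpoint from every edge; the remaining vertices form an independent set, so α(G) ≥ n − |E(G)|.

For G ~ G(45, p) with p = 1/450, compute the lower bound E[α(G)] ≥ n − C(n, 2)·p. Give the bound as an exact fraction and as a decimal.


E[|E(G)|] = C(45, 2)·p = 990 · (1/450) = 11/5.
E[α(G)] ≥ n − E[|E(G)|] = 45 − 11/5 = 214/5.
Numerically: ≈ 42.80000.
(This is only a lower bound; the true E[α(G)] may be larger.)

E[α(G)] ≥ 214/5 ≈ 42.80000.


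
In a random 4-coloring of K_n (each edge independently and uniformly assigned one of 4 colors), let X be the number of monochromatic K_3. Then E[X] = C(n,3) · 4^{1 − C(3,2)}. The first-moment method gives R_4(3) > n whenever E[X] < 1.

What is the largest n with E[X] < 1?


We need C(n, 3) · 4^{1 − 3} < 1, i.e. C(n, 3) < 4^{3 − 1} = 16.
Check values of n near the boundary:
  n = 3: C(3, 3) = 1; 1 < 16? YES
  n = 4: C(4, 3) = 4; 4 < 16? YES
  n = 5: C(5, 3) = 10; 10 < 16? YES
  n = 6: C(6, 3) = 20; 20 < 16? NO
  n = 7: C(7, 3) = 35; 35 < 16? NO
  n = 8: C(8, 3) = 56; 56 < 16? NO
The largest n with C(n, 3) < 16 is n = 5 (where E[X] = 5/8 ≈ 0.62500). Hence R_4(3) > 5, i.e. R_4(3) ≥ 6.

Largest n = 5; hence R_4(3) > 5.


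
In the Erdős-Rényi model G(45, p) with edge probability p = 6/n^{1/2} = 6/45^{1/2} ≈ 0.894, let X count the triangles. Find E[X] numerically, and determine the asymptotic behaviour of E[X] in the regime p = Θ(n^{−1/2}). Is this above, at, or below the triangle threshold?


Number of potential triangles: C(45, 3) = 14190.
Each occurs with probability p³ ≈ (0.894)³ ≈ 7.15542e-01.
By linearity: E[X] = C(45, 3)·p³ ≈ 14190 · 7.15542e-01 ≈ 10153.537.
Since α = 1/2 < 1, p = c/n^{1/2} ≫ 1/n is above the triangle threshold p ~ 1/n. Asymptotically E[X] ~ (c³/6)·n^{3(1−α)} = (6³/6)·n^{1.5} → ∞; triangles are abundant w.h.p.

E[X] ≈ 10153.537; in regime p = Θ(1/n^{1/2}) E[X] diverges (above the triangle threshold p ~ 1/n).


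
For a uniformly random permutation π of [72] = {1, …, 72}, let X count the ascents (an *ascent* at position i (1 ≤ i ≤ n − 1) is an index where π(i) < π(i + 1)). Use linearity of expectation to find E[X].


Write X = Σ X_I over i = 1, …, 71, with X_I the indicator of one ascent.
There are 71 indicators.
For each fixed i, the pair (π(i), π(i+1)) is a uniformly random ordered pair of distinct values from {1, …, 72}; by symmetry P[π(i) < π(i+1)] = 1/2.
By linearity: E[X] = 71 · (1/2) = (72 − 1) · (1/2) = 71/2 ≈ 35.50000.

E[X] = 71/2 = 35.50000.


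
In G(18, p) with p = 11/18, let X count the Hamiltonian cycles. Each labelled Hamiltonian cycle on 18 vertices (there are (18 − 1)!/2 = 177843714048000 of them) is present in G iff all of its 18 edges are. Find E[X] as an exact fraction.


K_18 has (18 − 1)!/2 = 177843714048000 labelled Hamiltonian cycles.
For each such Hamiltonian cycle H, let X_H = 1 if all 18 edges of H are present in G. Then P[X_H = 1] = p^{18} = (11/18)^{18} = 5559917313492231481/39346408075296537575424.
By linearity of expectation: E[X] = Σ_H E[X_H] = 177843714048000 · p^{18} = 177843714048000 · 5559917313492231481/39346408075296537575424 = 82786473808235140223154875/3294258113514384.
Numerically: E[X] ≈ 2.513e+10.

E[X] = 177843714048000 · (11/18)^{18} = 82786473808235140223154875/3294258113514384 ≈ 2.513e+10.


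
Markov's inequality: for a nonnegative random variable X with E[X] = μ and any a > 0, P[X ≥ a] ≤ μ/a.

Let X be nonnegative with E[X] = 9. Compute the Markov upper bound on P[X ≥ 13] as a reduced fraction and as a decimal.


μ = E[X] = 9, a = 13.
Markov: P[X ≥ 13] ≤ μ/a = (9)/13 = 9/13.
Numerically: ≈ 0.6923.
(Since a = 13 > μ = 9.0000, the bound 9/13 is < 1 and informative.)

P[X ≥ 13] ≤ 9/13 ≈ 0.6923.


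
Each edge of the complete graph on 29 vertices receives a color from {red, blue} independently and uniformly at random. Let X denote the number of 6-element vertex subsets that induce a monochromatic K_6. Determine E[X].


Let X = Σ_S X_S over the C(29, 6) = 475020 subsets S of size 6, where X_S = 1 if the K_6 on S is monochromatic.
For a fixed S, the K_6 on S has C(6, 2) = 15 edges. P[all 15 edges red] = (1/2)^15, and likewise for blue, so P[monochromatic] = 2·(1/2)^15 = 2^{1 − 15} = 1/16384.
Summing: E[X] = C(29, 6) · 2^{1 − 15} = 475020 · 1/16384 = 118755/4096.
Numerically: E[X] ≈ 28.9929.

E[X] = C(29,6)·2^(1−C(6,2)) = 118755/4096 ≈ 28.9929.


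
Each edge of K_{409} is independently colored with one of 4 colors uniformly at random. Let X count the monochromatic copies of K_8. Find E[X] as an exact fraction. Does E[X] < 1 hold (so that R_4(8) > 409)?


E[X] = C(409, 8) · 4^{1 − 28} = 18128041135797879 · 4^{−27} = 18128041135797879/18014398509481984.
As a reduced fraction: E[X] = 18128041135797879/18014398509481984 ≈ 1.00631.
Is E[X] < 1? NO.
Since E[X] ≥ 1, the first-moment bound is inconclusive at n = 409; it does NOT by itself certify R_4(8) > 409.

E[X] = 18128041135797879/18014398509481984 ≈ 1.00631; E[X] ≥ 1; first-moment method inconclusive here.


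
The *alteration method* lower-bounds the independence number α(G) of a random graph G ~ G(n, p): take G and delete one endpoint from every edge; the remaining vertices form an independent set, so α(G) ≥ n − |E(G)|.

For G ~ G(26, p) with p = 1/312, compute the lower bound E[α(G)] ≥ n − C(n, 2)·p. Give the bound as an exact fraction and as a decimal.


E[|E(G)|] = C(26, 2)·p = 325 · (1/312) = 25/24.
E[α(G)] ≥ n − E[|E(G)|] = 26 − 25/24 = 599/24.
Numerically: ≈ 24.958333.
(This is only a lower bound; the true E[α(G)] may be larger.)

E[α(G)] ≥ 599/24 ≈ 24.958333.


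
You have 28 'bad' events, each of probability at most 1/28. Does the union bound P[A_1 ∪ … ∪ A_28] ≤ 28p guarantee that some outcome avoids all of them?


Union bound: P[∪_{i=1}^{28} A_i] ≤ Σ_i P[A_i] ≤ 28·p = 28·(1/28) = 1.
Numerically: 1 ≈ 1.00000.
Is 1 < 1? NO.
Since the bound 1 is ≥ 1, the union bound is uninformative here; it does NOT by itself certify existence.

28·p = 1 ≈ 1.00000; existence NOT certified by the union bound.


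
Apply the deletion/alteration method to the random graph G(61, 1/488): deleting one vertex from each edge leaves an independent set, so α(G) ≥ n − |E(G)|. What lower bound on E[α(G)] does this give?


E[|E(G)|] = C(61, 2)·p = 1830 · (1/488) = 15/4.
E[α(G)] ≥ n − E[|E(G)|] = 61 − 15/4 = 229/4.
Numerically: ≈ 57.25000.
(This is only a lower bound; the true E[α(G)] may be larger.)

E[α(G)] ≥ 229/4 ≈ 57.25000.


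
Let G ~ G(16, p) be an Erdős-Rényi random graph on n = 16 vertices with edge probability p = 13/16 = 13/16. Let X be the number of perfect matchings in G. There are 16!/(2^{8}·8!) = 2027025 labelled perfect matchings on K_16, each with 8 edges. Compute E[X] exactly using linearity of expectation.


K_16 has 16!/(2^{8}·8!) = 2027025 labelled perfect matchings.
For each such perfect matching H, let X_H = 1 if all 8 edges of H are present in G. Then P[X_H = 1] = p^{8} = (13/16)^{8} = 815730721/4294967296.
By linearity of expectation: E[X] = Σ_H E[X_H] = 2027025 · p^{8} = 2027025 · 815730721/4294967296 = 1653506564735025/4294967296.
Numerically: E[X] ≈ 3.85e+05.

E[X] = 2027025 · (13/16)^{8} = 1653506564735025/4294967296 ≈ 3.85e+05.


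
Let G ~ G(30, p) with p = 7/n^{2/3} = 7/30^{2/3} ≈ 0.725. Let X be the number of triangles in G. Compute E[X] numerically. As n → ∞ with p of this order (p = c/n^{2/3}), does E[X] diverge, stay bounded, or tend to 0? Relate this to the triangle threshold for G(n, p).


Number of potential triangles: C(30, 3) = 4060.
Each occurs with probability p³ ≈ (0.725)³ ≈ 3.81111e-01.
By linearity: E[X] = C(30, 3)·p³ ≈ 4060 · 3.81111e-01 ≈ 1547.311.
Since α = 2/3 < 1, p = c/n^{2/3} ≫ 1/n is above the triangle threshold p ~ 1/n. Asymptotically E[X] ~ (c³/6)·n^{3(1−α)} = (7³/6)·n^{1} → ∞; triangles are abundant w.h.p.

E[X] ≈ 1547.311; in regime p = Θ(1/n^{2/3}) E[X] diverges (above the triangle threshold p ~ 1/n).


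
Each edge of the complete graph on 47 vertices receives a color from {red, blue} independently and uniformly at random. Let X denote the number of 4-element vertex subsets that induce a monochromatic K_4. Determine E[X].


Let X = Σ_S X_S over the C(47, 4) = 178365 subsets S of size 4, where X_S = 1 if the K_4 on S is monochromatic.
For a fixed S, the K_4 on S has C(4, 2) = 6 edges. P[all 6 edges red] = (1/2)^6, and likewise for blue, so P[monochromatic] = 2·(1/2)^6 = 2^{1 − 6} = 1/32.
By linearity: E[X] = C(47, 4) · 2^{1 − 6} = 178365 · 1/32 = 178365/32.
Numerically: E[X] ≈ 5573.906.

E[X] = C(47,4)·2^(1−C(4,2)) = 178365/32 ≈ 5573.906.


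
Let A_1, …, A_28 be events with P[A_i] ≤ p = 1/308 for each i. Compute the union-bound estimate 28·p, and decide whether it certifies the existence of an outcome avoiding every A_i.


Union bound: P[∪_{i=1}^{28} A_i] ≤ Σ_i P[A_i] ≤ 28·p = 28·(1/308) = 1/11.
Numerically: 1/11 ≈ 0.091.
Is 1/11 < 1? YES.
Since P[∪ A_i] ≤ 1/11 < 1, the complement has P[∩ A_i^c] ≥ 1 − 1/11 = 10/11 > 0, so some outcome avoids every A_i.

28·p = 1/11 ≈ 0.091; existence CERTIFIED by the union bound.


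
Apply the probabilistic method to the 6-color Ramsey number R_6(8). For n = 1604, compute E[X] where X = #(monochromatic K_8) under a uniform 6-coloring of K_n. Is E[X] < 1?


E[X] = C(1604, 8) · 6^{1 − 28} = 1067877273673000226280 · 6^{−27} = 1067877273673000226280/1023490369077469249536.
As a reduced fraction: E[X] = 44494886403041676095/42645432044894552064 ≈ 1.04337.
Is E[X] < 1? NO.
Since E[X] ≥ 1, the first-moment bound is inconclusive at n = 1604; it does NOT by itself certify R_6(8) > 1604.

E[X] = 44494886403041676095/42645432044894552064 ≈ 1.04337; E[X] ≥ 1; first-moment method inconclusive here.


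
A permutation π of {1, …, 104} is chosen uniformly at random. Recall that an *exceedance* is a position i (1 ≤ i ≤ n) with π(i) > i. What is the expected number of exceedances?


Write X = Σ_{i=1}^{104} X_i, where X_i = 1_{π(i) > i}.
For each fixed i, π(i) is uniform over {1, …, 104} (marginal of a uniform permutation), so P[π(i) > i] = (n − i)/n. Summing: Σ_{i=1}^{104} (n − i)/n = (0 + 1 + … + 103)/104 = 104(104 − 1)/(2·104) = (104 − 1)/2.
Hence E[X] = Σ_{i=1}^{104} (104 − i)/104 = 103/2 ≈ 51.50000.

E[X] = 103/2 = 51.50000.


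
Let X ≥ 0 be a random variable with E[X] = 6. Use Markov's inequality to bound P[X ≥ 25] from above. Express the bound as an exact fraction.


μ = E[X] = 6, a = 25.
Markov: P[X ≥ 25] ≤ μ/a = (6)/25 = 6/25.
Numerically: ≈ 0.24000.
(Since a = 25 > μ = 6.00000, the bound 6/25 is < 1 and informative.)

P[X ≥ 25] ≤ 6/25 ≈ 0.24000.


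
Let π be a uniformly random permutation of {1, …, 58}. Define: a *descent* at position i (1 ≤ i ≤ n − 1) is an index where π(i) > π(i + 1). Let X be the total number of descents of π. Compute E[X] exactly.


Write X = Σ X_I over i = 1, …, 57, with X_I the indicator of one descent.
There are 57 indicators.
For each fixed i, the pair (π(i), π(i+1)) is a uniformly random ordered pair of distinct values from {1, …, 58}; by symmetry P[π(i) > π(i+1)] = 1/2.
By linearity: E[X] = 57 · (1/2) = (58 − 1) · (1/2) = 57/2 ≈ 28.500.

E[X] = 57/2 = 28.500.


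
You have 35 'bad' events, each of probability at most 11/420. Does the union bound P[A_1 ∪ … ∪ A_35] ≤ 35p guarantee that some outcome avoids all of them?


Union bound: P[∪_{i=1}^{35} A_i] ≤ Σ_i P[A_i] ≤ 35·p = 35·(11/420) = 11/12.
Numerically: 11/12 ≈ 0.9167.
Is 11/12 < 1? YES.
Since P[∪ A_i] ≤ 11/12 < 1, the complement has P[∩ A_i^c] ≥ 1 − 11/12 = 1/12 > 0, so some outcome avoids every A_i.

35·p = 11/12 ≈ 0.9167; existence CERTIFIED by the union bound.


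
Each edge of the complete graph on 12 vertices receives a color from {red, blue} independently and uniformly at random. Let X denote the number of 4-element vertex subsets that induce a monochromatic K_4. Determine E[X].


Let X = Σ_S X_S over the C(12, 4) = 495 subsets S of size 4, where X_S = 1 if the K_4 on S is monochromatic.
For a fixed S, the K_4 on S has C(4, 2) = 6 edges. P[all 6 edges red] = (1/2)^6, and likewise for blue, so P[monochromatic] = 2·(1/2)^6 = 2^{1 − 6} = 1/32.
By linearity of expectation: E[X] = C(12, 4) · 2^{1 − 6} = 495 · 1/32 = 495/32.
Numerically: E[X] ≈ 15.468750.

E[X] = C(12,4)·2^(1−C(4,2)) = 495/32 ≈ 15.468750.


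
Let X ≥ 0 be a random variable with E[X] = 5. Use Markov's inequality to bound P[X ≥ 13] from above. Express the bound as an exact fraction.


μ = E[X] = 5, a = 13.
Markov: P[X ≥ 13] ≤ μ/a = (5)/13 = 5/13.
Numerically: ≈ 0.385.
(Since a = 13 > μ = 5.000, the bound 5/13 is < 1 and informative.)

P[X ≥ 13] ≤ 5/13 ≈ 0.385.


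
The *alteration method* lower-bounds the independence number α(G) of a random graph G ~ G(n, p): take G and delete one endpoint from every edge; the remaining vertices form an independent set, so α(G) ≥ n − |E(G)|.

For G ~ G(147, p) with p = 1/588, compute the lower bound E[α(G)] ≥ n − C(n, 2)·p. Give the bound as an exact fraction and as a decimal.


E[|E(G)|] = C(147, 2)·p = 10731 · (1/588) = 73/4.
E[α(G)] ≥ n − E[|E(G)|] = 147 − 73/4 = 515/4.
Numerically: ≈ 128.750000.
(This is only a lower bound; the true E[α(G)] may be larger.)

E[α(G)] ≥ 515/4 ≈ 128.750000.


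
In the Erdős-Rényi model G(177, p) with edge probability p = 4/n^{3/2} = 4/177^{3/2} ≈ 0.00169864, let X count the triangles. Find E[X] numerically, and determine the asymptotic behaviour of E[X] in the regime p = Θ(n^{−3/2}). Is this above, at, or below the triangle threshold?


Number of potential triangles: C(177, 3) = 908600.
Each occurs with probability p³ ≈ (0.00169864)³ ≈ 4.90117574e-09.
By linearity: E[X] = C(177, 3)·p³ ≈ 908600 · 4.90117574e-09 ≈ 0.004453.
Since α = 3/2 > 1, p = c/n^{3/2} = o(1/n) is below the triangle threshold p ~ 1/n. Asymptotically E[X] ~ (c³/6)·n^{3(1−α)} = (4³/6)·n^{-1.5} → 0, so by Markov's inequality G has no triangles w.h.p.

E[X] ≈ 0.004453; in regime p = Θ(1/n^{3/2}) E[X] tends to 0 (below the triangle threshold p ~ 1/n).


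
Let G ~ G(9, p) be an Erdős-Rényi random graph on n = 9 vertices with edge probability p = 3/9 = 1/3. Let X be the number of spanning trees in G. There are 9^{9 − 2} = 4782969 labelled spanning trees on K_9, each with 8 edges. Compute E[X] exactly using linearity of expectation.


K_9 has 9^{9 − 2} = 4782969 labelled spanning trees.
For each such spanning tree H, let X_H = 1 if all 8 edges of H are present in G. Then P[X_H = 1] = p^{8} = (1/3)^{8} = 1/6561.
By linearity of expectation: E[X] = Σ_H E[X_H] = 4782969 · p^{8} = 4782969 · 1/6561 = 729.
Numerically: E[X] ≈ 729.

E[X] = 4782969 · (1/3)^{8} = 729 ≈ 729.


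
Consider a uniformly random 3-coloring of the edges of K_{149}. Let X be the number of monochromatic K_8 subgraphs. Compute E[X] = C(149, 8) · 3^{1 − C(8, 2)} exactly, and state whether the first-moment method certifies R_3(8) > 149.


E[X] = C(149, 8) · 3^{1 − 28} = 4976826800946 · 3^{−27} = 4976826800946/7625597484987.
As a reduced fraction: E[X] = 1658942266982/2541865828329 ≈ 0.653.
Is E[X] < 1? YES.
Since E[X] < 1, there exists a 3-coloring of K_{149} with no monochromatic K_8; hence R_3(8) > 149.

E[X] = 1658942266982/2541865828329 ≈ 0.653; E[X] < 1, so R_3(8) > 149.


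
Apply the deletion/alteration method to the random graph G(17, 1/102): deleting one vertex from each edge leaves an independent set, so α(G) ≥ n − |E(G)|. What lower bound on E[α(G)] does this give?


E[|E(G)|] = C(17, 2)·p = 136 · (1/102) = 4/3.
E[α(G)] ≥ n − E[|E(G)|] = 17 − 4/3 = 47/3.
Numerically: ≈ 15.6667.
(This is only a lower bound; the true E[α(G)] may be larger.)

E[α(G)] ≥ 47/3 ≈ 15.6667.


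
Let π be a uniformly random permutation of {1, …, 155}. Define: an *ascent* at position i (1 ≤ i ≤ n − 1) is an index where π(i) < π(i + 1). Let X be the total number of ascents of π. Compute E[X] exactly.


Write X = Σ X_I over i = 1, …, 154, with X_I the indicator of one ascent.
There are 154 indicators.
For each fixed i, the pair (π(i), π(i+1)) is a uniformly random ordered pair of distinct values from {1, …, 155}; by symmetry P[π(i) < π(i+1)] = 1/2.
By linearity: E[X] = 154 · (1/2) = (155 − 1) · (1/2) = 77 ≈ 77.000.

E[X] = 77 = 77.000.


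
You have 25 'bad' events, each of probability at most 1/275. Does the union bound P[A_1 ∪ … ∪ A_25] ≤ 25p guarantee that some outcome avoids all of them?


Union bound: P[∪_{i=1}^{25} A_i] ≤ Σ_i P[A_i] ≤ 25·p = 25·(1/275) = 1/11.
Numerically: 1/11 ≈ 0.091.
Is 1/11 < 1? YES.
Since P[∪ A_i] ≤ 1/11 < 1, the complement has P[∩ A_i^c] ≥ 1 − 1/11 = 10/11 > 0, so some outcome avoids every A_i.

25·p = 1/11 ≈ 0.091; existence CERTIFIED by the union bound.


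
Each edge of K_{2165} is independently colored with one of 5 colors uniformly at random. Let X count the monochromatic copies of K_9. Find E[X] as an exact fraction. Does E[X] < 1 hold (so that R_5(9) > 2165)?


E[X] = C(2165, 9) · 5^{1 − 36} = 2832220612024886803272630 · 5^{−35} = 2832220612024886803272630/2910383045673370361328125.
As a reduced fraction: E[X] = 566444122404977360654526/582076609134674072265625 ≈ 0.97314.
Is E[X] < 1? YES.
Since E[X] < 1, there exists a 5-coloring of K_{2165} with no monochromatic K_9; hence R_5(9) > 2165.

E[X] = 566444122404977360654526/582076609134674072265625 ≈ 0.97314; E[X] < 1, so R_5(9) > 2165.


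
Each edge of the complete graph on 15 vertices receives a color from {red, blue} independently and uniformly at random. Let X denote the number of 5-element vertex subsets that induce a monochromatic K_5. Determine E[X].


Let X = Σ_S X_S over the C(15, 5) = 3003 subsets S of size 5, where X_S = 1 if the K_5 on S is monochromatic.
For a fixed S, the K_5 on S has C(5, 2) = 10 edges. P[all 10 edges red] = (1/2)^10, and likewise for blue, so P[monochromatic] = 2·(1/2)^10 = 2^{1 − 10} = 1/512.
By linearity of expectation: E[X] = C(15, 5) · 2^{1 − 10} = 3003 · 1/512 = 3003/512.
Numerically: E[X] ≈ 5.865234.

E[X] = C(15,5)·2^(1−C(5,2)) = 3003/512 ≈ 5.865234.


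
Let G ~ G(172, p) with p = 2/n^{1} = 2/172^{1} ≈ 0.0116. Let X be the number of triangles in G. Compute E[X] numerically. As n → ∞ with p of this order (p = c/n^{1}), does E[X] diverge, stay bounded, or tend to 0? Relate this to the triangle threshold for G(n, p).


Number of potential triangles: C(172, 3) = 833340.
Each occurs with probability p³ ≈ (0.0116)³ ≈ 1.57219e-06.
By linearity: E[X] = C(172, 3)·p³ ≈ 833340 · 1.57219e-06 ≈ 1.310.
Here α = 1, so p = 2/n is exactly at the triangle threshold p ~ 1/n. Asymptotically E[X] → c³/6 = 2³/6 = 4/3 ≈ 1.333, a bounded constant. In this regime the triangle count is asymptotically Poisson(c³/6).

E[X] ≈ 1.310; in regime p = Θ(1/n^{1}) E[X] stays bounded (at the triangle threshold p ~ 1/n).


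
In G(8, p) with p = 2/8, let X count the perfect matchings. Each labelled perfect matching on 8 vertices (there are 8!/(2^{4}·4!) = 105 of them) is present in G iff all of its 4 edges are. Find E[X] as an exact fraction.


K_8 has 8!/(2^{4}·4!) = 105 labelled perfect matchings.
For each such perfect matching H, let X_H = 1 if all 4 edges of H are present in G. Then P[X_H = 1] = p^{4} = (1/4)^{4} = 1/256.
By linearity of expectation: E[X] = Σ_H E[X_H] = 105 · p^{4} = 105 · 1/256 = 105/256.
Numerically: E[X] ≈ 0.4102.

E[X] = 105 · (1/4)^{4} = 105/256 ≈ 0.4102.


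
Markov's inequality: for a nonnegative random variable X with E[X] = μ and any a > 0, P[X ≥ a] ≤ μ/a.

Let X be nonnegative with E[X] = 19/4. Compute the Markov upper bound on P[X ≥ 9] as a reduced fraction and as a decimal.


μ = E[X] = 19/4, a = 9.
Markov: P[X ≥ 9] ≤ μ/a = (19/4)/9 = 19/36.
Numerically: ≈ 0.527778.
(Since a = 9 > μ = 4.750000, the bound 19/36 is < 1 and informative.)

P[X ≥ 9] ≤ 19/36 ≈ 0.527778.


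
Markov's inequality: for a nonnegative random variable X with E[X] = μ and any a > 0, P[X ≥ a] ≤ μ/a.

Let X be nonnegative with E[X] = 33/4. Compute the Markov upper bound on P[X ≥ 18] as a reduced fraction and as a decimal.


μ = E[X] = 33/4, a = 18.
Markov: P[X ≥ 18] ≤ μ/a = (33/4)/18 = 11/24.
Numerically: ≈ 0.4583.
(Since a = 18 > μ = 8.2500, the bound 11/24 is < 1 and informative.)

P[X ≥ 18] ≤ 11/24 ≈ 0.4583.


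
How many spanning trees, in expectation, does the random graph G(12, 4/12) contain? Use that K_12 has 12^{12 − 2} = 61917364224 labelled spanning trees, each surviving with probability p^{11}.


K_12 has 12^{12 − 2} = 61917364224 labelled spanning trees.
For each such spanning tree H, let X_H = 1 if all 11 edges of H are present in G. Then P[X_H = 1] = p^{11} = (1/3)^{11} = 1/177147.
By linearity: E[X] = Σ_H E[X_H] = 61917364224 · p^{11} = 61917364224 · 1/177147 = 1048576/3.
Numerically: E[X] ≈ 349525.

E[X] = 61917364224 · (1/3)^{11} = 1048576/3 ≈ 349525.


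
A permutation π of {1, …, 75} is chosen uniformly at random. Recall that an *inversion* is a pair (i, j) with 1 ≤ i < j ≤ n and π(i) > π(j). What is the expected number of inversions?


Write X = Σ X_I over the C(75, 2) = 2775 pairs i < j, with X_I the indicator of one inversion.
There are 2775 indicators.
For each fixed pair i < j, the values π(i) and π(j) are two distinct elements of {1, …, 75} in uniformly random order; by symmetry P[π(i) > π(j)] = 1/2.
By linearity: E[X] = 2775 · (1/2) = C(75, 2) · (1/2) = 2775/2 = 2775/2 ≈ 1387.500.

E[X] = 2775/2 = 1387.500.


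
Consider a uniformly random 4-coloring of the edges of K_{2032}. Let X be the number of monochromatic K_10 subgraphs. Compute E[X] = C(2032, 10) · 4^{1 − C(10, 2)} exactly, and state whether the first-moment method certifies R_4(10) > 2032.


E[X] = C(2032, 10) · 4^{1 − 45} = 323475384642158147171212440 · 4^{−44} = 323475384642158147171212440/309485009821345068724781056.
As a reduced fraction: E[X] = 40434423080269768396401555/38685626227668133590597632 ≈ 1.0452053.
Is E[X] < 1? NO.
Since E[X] ≥ 1, the first-moment bound is inconclusive at n = 2032; it does NOT by itself certify R_4(10) > 2032.

E[X] = 40434423080269768396401555/38685626227668133590597632 ≈ 1.0452053; E[X] ≥ 1; first-moment method inconclusive here.


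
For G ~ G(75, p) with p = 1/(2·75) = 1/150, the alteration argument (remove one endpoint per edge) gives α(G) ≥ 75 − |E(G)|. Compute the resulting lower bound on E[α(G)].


E[|E(G)|] = C(75, 2)·p = 2775 · (1/150) = 37/2.
E[α(G)] ≥ n − E[|E(G)|] = 75 − 37/2 = 113/2.
Numerically: ≈ 56.500.
(This is only a lower bound; the true E[α(G)] may be larger.)

E[α(G)] ≥ 113/2 ≈ 56.500.


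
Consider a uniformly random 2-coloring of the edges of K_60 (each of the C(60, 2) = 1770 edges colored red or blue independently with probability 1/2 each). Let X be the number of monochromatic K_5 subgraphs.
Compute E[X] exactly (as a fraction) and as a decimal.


Let X = Σ_S X_S over the C(60, 5) = 5461512 subsets S of size 5, where X_S = 1 if the K_5 on S is monochromatic.
For a fixed S, the K_5 on S has C(5, 2) = 10 edges. P[all 10 edges red] = (1/2)^10, and likewise for blue, so P[monochromatic] = 2·(1/2)^10 = 2^{1 − 10} = 1/512.
By linearity of expectation: E[X] = C(60, 5) · 2^{1 − 10} = 5461512 · 1/512 = 682689/64.
Numerically: E[X] ≈ 10667.0156.

E[X] = C(60,5)·2^(1−C(5,2)) = 682689/64 ≈ 10667.0156.


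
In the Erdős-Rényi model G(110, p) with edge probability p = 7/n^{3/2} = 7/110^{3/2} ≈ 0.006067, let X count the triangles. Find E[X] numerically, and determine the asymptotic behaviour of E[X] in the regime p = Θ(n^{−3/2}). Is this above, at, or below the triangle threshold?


Number of potential triangles: C(110, 3) = 215820.
Each occurs with probability p³ ≈ (0.006067)³ ≈ 2.233711e-07.
By linearity: E[X] = C(110, 3)·p³ ≈ 215820 · 2.233711e-07 ≈ 0.0482.
Since α = 3/2 > 1, p = c/n^{3/2} = o(1/n) is below the triangle threshold p ~ 1/n. Asymptotically E[X] ~ (c³/6)·n^{3(1−α)} = (7³/6)·n^{-1.5} → 0, so by Markov's inequality G has no triangles w.h.p.

E[X] ≈ 0.0482; in regime p = Θ(1/n^{3/2}) E[X] tends to 0 (below the triangle threshold p ~ 1/n).


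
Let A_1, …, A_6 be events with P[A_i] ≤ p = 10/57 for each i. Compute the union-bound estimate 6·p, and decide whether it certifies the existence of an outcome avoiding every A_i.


Union bound: P[∪_{i=1}^{6} A_i] ≤ Σ_i P[A_i] ≤ 6·p = 6·(10/57) = 20/19.
Numerically: 20/19 ≈ 1.052632.
Is 20/19 < 1? NO.
Since the bound 20/19 is ≥ 1, the union bound is uninformative here; it does NOT by itself certify existence.

6·p = 20/19 ≈ 1.052632; existence NOT certified by the union bound.


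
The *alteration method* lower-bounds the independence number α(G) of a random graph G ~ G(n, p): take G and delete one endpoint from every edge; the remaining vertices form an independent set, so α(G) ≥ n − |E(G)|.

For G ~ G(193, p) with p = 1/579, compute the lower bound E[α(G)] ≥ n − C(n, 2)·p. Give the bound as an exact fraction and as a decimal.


E[|E(G)|] = C(193, 2)·p = 18528 · (1/579) = 32.
E[α(G)] ≥ n − E[|E(G)|] = 193 − 32 = 161.
Numerically: ≈ 161.0000.
(This is only a lower bound; the true E[α(G)] may be larger.)

E[α(G)] ≥ 161 ≈ 161.0000.


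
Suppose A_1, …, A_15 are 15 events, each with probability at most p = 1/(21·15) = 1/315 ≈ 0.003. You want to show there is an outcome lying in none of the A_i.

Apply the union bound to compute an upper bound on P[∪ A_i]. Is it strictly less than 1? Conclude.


Union bound: P[∪_{i=1}^{15} A_i] ≤ Σ_i P[A_i] ≤ 15·p = 15·(1/315) = 1/21.
Numerically: 1/21 ≈ 0.048.
Is 1/21 < 1? YES.
Since P[∪ A_i] ≤ 1/21 < 1, the complement has P[∩ A_i^c] ≥ 1 − 1/21 = 20/21 > 0, so some outcome avoids every A_i.

15·p = 1/21 ≈ 0.048; existence CERTIFIED by the union bound.


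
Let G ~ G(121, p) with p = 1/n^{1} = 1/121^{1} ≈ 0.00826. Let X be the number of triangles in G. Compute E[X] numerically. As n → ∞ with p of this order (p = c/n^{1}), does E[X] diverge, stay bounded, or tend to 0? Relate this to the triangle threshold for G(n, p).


Number of potential triangles: C(121, 3) = 287980.
Each occurs with probability p³ ≈ (0.00826)³ ≈ 5.64474e-07.
By linearity: E[X] = C(121, 3)·p³ ≈ 287980 · 5.64474e-07 ≈ 0.163.
Here α = 1, so p = 1/n is exactly at the triangle threshold p ~ 1/n. Asymptotically E[X] → c³/6 = 1³/6 = 1/6 ≈ 0.167, a bounded constant. In this regime the triangle count is asymptotically Poisson(c³/6).

E[X] ≈ 0.163; in regime p = Θ(1/n^{1}) E[X] stays bounded (at the triangle threshold p ~ 1/n).


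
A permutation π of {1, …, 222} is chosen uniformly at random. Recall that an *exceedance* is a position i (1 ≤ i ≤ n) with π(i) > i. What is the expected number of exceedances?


Write X = Σ_{i=1}^{222} X_i, where X_i = 1_{π(i) > i}.
For each fixed i, π(i) is uniform over {1, …, 222} (marginal of a uniform permutation), so P[π(i) > i] = (n − i)/n. Summing: Σ_{i=1}^{222} (n − i)/n = (0 + 1 + … + 221)/222 = 222(222 − 1)/(2·222) = (222 − 1)/2.
Hence E[X] = Σ_{i=1}^{222} (222 − i)/222 = 221/2 ≈ 110.500000.

E[X] = 221/2 = 110.500000.


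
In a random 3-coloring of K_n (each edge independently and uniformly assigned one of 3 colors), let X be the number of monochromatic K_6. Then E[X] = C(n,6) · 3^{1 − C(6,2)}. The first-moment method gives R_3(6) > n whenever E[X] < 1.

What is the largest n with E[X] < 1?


We need C(n, 6) · 3^{1 − 15} < 1, i.e. C(n, 6) < 3^{15 − 1} = 4782969.
Check values of n near the boundary:
  n = 39: C(39, 6) = 3262623; 3262623 < 4782969? YES
  n = 40: C(40, 6) = 3838380; 3838380 < 4782969? YES
  n = 41: C(41, 6) = 4496388; 4496388 < 4782969? YES
  n = 42: C(42, 6) = 5245786; 5245786 < 4782969? NO
  n = 43: C(43, 6) = 6096454; 6096454 < 4782969? NO
The largest n with C(n, 6) < 4782969 is n = 41 (where E[X] = 1498796/1594323 ≈ 0.940083). Hence R_3(6) > 41, i.e. R_3(6) ≥ 42.

Largest n = 41; hence R_3(6) > 41.
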